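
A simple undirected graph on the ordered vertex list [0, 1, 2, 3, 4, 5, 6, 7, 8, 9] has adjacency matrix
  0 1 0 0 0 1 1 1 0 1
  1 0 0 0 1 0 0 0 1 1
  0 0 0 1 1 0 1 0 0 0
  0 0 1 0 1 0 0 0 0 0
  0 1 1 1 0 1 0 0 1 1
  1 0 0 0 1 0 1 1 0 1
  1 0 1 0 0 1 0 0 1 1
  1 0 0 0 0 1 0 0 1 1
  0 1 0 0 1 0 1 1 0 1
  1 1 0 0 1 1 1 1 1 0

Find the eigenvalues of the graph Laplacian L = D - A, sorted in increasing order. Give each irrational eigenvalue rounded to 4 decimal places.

Each diagonal entry of L is the vertex degree and each off-diagonal entry is -1 where an edge is present, 0 otherwise; in the order [0, 1, 2, 3, 4, 5, 6, 7, 8, 9] the diagonal is [5, 4, 3, 2, 6, 5, 5, 4, 5, 7]. L is symmetric positive semidefinite, so every eigenvalue is real and nonnegative. The largest eigenvalue, 8.2527, is at most the vertex count 10.

[0, 1.2669, 3.2844, 3.5441, 4.5780, 5, 5.4097, 7.0174, 7.6467, 8.2527]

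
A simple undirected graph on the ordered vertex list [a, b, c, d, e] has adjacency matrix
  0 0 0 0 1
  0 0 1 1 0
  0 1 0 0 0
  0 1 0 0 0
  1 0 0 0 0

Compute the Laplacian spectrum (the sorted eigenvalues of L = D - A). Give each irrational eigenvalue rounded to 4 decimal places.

[0, 0, 1, 2, 3]

Reading degrees in the order [a, b, c, d, e] gives [1, 2, 1, 1, 1]; set D = diag(1, 2, 1, 1, 1) and form L = D - A. The multiplicity of 0 as a Laplacian eigenvalue equals the number of connected components. The 2 zero eigenvalues correspond to the 2 connected components. There are 2 zeros in the spectrum, matching the 2 components.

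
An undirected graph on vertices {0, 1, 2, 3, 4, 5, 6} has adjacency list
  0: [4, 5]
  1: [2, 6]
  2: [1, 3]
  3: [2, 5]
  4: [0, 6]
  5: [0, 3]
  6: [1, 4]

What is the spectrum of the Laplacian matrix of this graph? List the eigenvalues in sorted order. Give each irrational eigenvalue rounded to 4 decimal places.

[0, 0.7530, 0.7530, 2.4450, 2.4450, 3.8019, 3.8019]

With the vertex order [0, 1, 2, 3, 4, 5, 6], the degrees are [2, 2, 2, 2, 2, 2, 2], giving D = diag(2, 2, 2, 2, 2, 2, 2) and L = D - A. L is symmetric positive semidefinite, so every eigenvalue is real and nonnegative. The single zero eigenvalue shows the graph is connected. By the matrix-tree theorem the graph has (1/7) * product of the nonzero eigenvalues = 7 spanning trees. The largest eigenvalue, 3.8019, is at most the vertex count 7.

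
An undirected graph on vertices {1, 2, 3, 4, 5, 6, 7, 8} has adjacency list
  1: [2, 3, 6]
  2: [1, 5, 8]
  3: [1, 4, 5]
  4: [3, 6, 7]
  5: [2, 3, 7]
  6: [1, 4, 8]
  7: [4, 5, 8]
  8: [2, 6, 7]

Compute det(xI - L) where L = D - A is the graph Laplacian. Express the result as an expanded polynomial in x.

With the vertex order [1, 2, 3, 4, 5, 6, 7, 8], the degrees are [3, 3, 3, 3, 3, 3, 3, 3], giving D = diag(3, 3, 3, 3, 3, 3, 3, 3) and L = D - A. Computing det(xI - L) by cofactor expansion (or equivalently via sum-over-permutations) gives x^8 - 24x^7 + 240x^6 - 1296x^5 + 4080x^4 - 7488x^3 + 7424x^2 - 3072x. The constant term is 0 because L is singular (the all-ones vector lies in its kernel).

x^8 - 24x^7 + 240x^6 - 1296x^5 + 4080x^4 - 7488x^3 + 7424x^2 - 3072x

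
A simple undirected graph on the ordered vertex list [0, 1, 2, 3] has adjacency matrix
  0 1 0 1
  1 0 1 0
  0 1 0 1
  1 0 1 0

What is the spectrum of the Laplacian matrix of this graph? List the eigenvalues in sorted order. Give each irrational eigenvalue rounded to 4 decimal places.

[0, 2, 2, 4]

Reading degrees in the order [0, 1, 2, 3] gives [2, 2, 2, 2]; set D = diag(2, 2, 2, 2) and form L = D - A. L is symmetric positive semidefinite, so every eigenvalue is real and nonnegative. There is one zero in the spectrum, matching the 1 component. The eigenvalues sum to 8, which equals trace(L) = 2|E|.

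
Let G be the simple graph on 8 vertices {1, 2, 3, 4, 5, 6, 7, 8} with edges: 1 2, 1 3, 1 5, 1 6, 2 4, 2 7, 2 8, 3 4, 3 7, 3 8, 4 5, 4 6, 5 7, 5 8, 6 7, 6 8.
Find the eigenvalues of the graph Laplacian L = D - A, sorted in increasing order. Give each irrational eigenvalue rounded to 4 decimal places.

With the vertex order [1, 2, 3, 4, 5, 6, 7, 8], the degrees are [4, 4, 4, 4, 4, 4, 4, 4], giving D = diag(4, 4, 4, 4, 4, 4, 4, 4) and L = D - A. L is symmetric positive semidefinite, so every eigenvalue is real and nonnegative. The largest eigenvalue, 8, is at most the vertex count 8.

[0, 4, 4, 4, 4, 4, 4, 8]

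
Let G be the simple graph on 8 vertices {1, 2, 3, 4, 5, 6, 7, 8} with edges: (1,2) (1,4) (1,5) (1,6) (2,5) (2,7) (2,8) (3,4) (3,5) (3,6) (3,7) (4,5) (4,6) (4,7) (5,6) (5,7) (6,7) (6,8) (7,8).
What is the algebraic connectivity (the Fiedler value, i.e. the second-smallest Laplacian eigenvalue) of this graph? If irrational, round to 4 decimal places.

2.6161

Reading degrees in the order [1, 2, 3, 4, 5, 6, 7, 8] gives [4, 4, 4, 5, 6, 6, 6, 3]; set D = diag(4, 4, 4, 5, 6, 6, 6, 3) and form L = D - A. Computing the eigenvalues of L and sorting gives [0, 2.6161, 3.4549, 4.6607, 5.8586, 6.6451, 7.2804, 7.4842]. The Fiedler value lambda_2 = 2.6161 is strictly positive, so the graph is connected. By the matrix-tree theorem the graph has (1/8) * product of the nonzero eigenvalues = 11170 spanning trees. The largest eigenvalue, 7.4842, is at most the vertex count 8.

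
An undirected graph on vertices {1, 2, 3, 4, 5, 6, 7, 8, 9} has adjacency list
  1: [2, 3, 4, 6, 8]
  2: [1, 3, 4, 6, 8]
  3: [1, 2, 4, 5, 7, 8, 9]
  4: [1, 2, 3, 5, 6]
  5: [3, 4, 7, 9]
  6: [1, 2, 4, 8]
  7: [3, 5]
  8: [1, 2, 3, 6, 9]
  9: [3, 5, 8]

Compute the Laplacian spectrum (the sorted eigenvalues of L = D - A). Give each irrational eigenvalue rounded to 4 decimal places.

Reading degrees in the order [1, 2, 3, 4, 5, 6, 7, 8, 9] gives [5, 5, 7, 5, 4, 4, 2, 5, 3]; set D = diag(5, 5, 7, 5, 4, 4, 2, 5, 3) and form L = D - A. Since every row of L sums to 0, the all-ones vector is in the kernel and 0 is an eigenvalue. The single zero eigenvalue shows the graph is connected. The eigenvalues sum to 40, which equals trace(L) = 2|E|.

[0, 1.5171, 2.5636, 4.0494, 5.0507, 5.8729, 6, 6.7551, 8.1913]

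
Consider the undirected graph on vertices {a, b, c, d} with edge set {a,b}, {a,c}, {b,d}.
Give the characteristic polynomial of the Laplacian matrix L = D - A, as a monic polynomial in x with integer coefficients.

With the vertex order [a, b, c, d], the degrees are [2, 2, 1, 1], giving D = diag(2, 2, 1, 1) and L = D - A. Computing det(xI - L) by cofactor expansion (or equivalently via sum-over-permutations) gives x^4 - 6x^3 + 10x^2 - 4x. The constant term is 0 because L is singular (the all-ones vector lies in its kernel).

x^4 - 6x^3 + 10x^2 - 4x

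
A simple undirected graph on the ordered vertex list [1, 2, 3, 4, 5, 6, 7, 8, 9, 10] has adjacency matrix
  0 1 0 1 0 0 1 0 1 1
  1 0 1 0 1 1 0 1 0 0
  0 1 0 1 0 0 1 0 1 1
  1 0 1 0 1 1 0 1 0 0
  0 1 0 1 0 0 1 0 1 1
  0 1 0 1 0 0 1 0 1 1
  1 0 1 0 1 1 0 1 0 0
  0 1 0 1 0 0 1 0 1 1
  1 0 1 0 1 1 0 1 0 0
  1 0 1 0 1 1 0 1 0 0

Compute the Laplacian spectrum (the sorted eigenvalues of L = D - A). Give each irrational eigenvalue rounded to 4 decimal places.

Reading degrees in the order [1, 2, 3, 4, 5, 6, 7, 8, 9, 10] gives [5, 5, 5, 5, 5, 5, 5, 5, 5, 5]; set D = diag(5, 5, 5, 5, 5, 5, 5, 5, 5, 5) and form L = D - A. The multiplicity of 0 as a Laplacian eigenvalue equals the number of connected components.

[0, 5, 5, 5, 5, 5, 5, 5, 5, 10]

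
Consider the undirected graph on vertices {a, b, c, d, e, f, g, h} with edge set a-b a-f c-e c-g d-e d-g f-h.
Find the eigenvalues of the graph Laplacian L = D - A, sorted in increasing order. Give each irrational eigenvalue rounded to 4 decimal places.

[0, 0, 0.5858, 2, 2, 2, 3.4142, 4]

Each diagonal entry of L is the vertex degree and each off-diagonal entry is -1 where an edge is present, 0 otherwise; in the order [a, b, c, d, e, f, g, h] the diagonal is [2, 1, 2, 2, 2, 2, 2, 1]. Diagonalising L (or applying a numerical eigensolver to the 8x8 matrix) gives the spectrum above. The 2 zero eigenvalues correspond to the 2 connected components. There are 2 zeros in the spectrum, matching the 2 components.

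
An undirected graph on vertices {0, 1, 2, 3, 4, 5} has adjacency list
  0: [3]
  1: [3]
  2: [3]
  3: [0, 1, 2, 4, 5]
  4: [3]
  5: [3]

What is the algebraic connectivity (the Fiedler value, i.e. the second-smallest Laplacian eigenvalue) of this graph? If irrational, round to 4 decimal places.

1

With the vertex order [0, 1, 2, 3, 4, 5], the degrees are [1, 1, 1, 5, 1, 1], giving D = diag(1, 1, 1, 5, 1, 1) and L = D - A. The sorted Laplacian eigenvalues are [0, 1, 1, 1, 1, 6]; the algebraic connectivity is the second entry, 1.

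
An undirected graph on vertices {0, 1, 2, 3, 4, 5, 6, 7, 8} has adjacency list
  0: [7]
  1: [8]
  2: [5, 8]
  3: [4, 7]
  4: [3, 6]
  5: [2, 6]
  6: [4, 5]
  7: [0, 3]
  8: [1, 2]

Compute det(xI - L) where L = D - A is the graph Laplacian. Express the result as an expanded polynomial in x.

x^9 - 16x^8 + 105x^7 - 364x^6 + 715x^5 - 792x^4 + 462x^3 - 120x^2 + 9x

With the vertex order [0, 1, 2, 3, 4, 5, 6, 7, 8], the degrees are [1, 1, 2, 2, 2, 2, 2, 2, 2], giving D = diag(1, 1, 2, 2, 2, 2, 2, 2, 2) and L = D - A. Computing det(xI - L) by cofactor expansion (or equivalently via sum-over-permutations) gives x^9 - 16x^8 + 105x^7 - 364x^6 + 715x^5 - 792x^4 + 462x^3 - 120x^2 + 9x. The coefficient of x^8 equals -trace(L) = -16, matching the sum of degrees. The largest eigenvalue, 3.8794, is at most the vertex count 9.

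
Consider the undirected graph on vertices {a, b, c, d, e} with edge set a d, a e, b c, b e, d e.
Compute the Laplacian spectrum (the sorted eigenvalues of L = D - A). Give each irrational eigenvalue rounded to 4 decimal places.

Each diagonal entry of L is the vertex degree and each off-diagonal entry is -1 where an edge is present, 0 otherwise; in the order [a, b, c, d, e] the diagonal is [2, 2, 1, 2, 3]. Since every row of L sums to 0, the all-ones vector is in the kernel and 0 is an eigenvalue. The single zero eigenvalue shows the graph is connected. There is one zero in the spectrum, matching the 1 component.

[0, 0.5188, 2.3111, 3, 4.1701]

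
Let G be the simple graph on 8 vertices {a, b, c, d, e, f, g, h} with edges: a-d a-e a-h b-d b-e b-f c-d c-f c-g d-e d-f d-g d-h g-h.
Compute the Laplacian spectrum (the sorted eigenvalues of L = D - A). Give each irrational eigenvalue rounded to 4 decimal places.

[0, 1.7530, 1.7530, 3.4450, 3.4450, 4.8019, 4.8019, 8]

Each diagonal entry of L is the vertex degree and each off-diagonal entry is -1 where an edge is present, 0 otherwise; in the order [a, b, c, d, e, f, g, h] the diagonal is [3, 3, 3, 7, 3, 3, 3, 3]. Since every row of L sums to 0, the all-ones vector is in the kernel and 0 is an eigenvalue. By the matrix-tree theorem the graph has (1/8) * product of the nonzero eigenvalues = 841 spanning trees.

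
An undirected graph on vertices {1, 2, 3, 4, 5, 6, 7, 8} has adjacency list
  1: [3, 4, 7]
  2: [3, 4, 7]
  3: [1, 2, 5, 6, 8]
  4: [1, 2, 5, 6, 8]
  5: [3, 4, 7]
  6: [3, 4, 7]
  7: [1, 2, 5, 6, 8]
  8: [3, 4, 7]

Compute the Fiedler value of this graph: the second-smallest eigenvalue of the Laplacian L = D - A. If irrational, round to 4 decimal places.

Reading degrees in the order [1, 2, 3, 4, 5, 6, 7, 8] gives [3, 3, 5, 5, 3, 3, 5, 3]; set D = diag(3, 3, 5, 5, 3, 3, 5, 3) and form L = D - A. The sorted Laplacian eigenvalues are [0, 3, 3, 3, 3, 5, 5, 8]; the algebraic connectivity is the second entry, 3. The eigenvalues sum to 30, which equals trace(L) = 2|E|.

3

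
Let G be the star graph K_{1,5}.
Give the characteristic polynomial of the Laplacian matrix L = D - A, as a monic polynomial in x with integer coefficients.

The graph has 6 vertices and degree multiset [5, 1, 1, 1, 1, 1]; D is the diagonal matrix of degrees and L = D - A. Computing det(xI - L) by cofactor expansion (or equivalently via sum-over-permutations) gives x^6 - 10x^5 + 30x^4 - 40x^3 + 25x^2 - 6x. The coefficient of x^5 equals -trace(L) = -10, matching the sum of degrees. There is one zero in the spectrum, matching the 1 component.

x^6 - 10x^5 + 30x^4 - 40x^3 + 25x^2 - 6x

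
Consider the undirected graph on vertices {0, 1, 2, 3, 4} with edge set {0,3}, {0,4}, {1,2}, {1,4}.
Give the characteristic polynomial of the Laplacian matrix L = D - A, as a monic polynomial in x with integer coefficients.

Each diagonal entry of L is the vertex degree and each off-diagonal entry is -1 where an edge is present, 0 otherwise; in the order [0, 1, 2, 3, 4] the diagonal is [2, 2, 1, 1, 2]. Computing det(xI - L) by cofactor expansion (or equivalently via sum-over-permutations) gives x^5 - 8x^4 + 21x^3 - 20x^2 + 5x. The constant term is 0 because L is singular (the all-ones vector lies in its kernel). The largest eigenvalue, 3.6180, is at most the vertex count 5. By the matrix-tree theorem the graph has (1/5) * product of the nonzero eigenvalues = 1 spanning tree.

x^5 - 8x^4 + 21x^3 - 20x^2 + 5x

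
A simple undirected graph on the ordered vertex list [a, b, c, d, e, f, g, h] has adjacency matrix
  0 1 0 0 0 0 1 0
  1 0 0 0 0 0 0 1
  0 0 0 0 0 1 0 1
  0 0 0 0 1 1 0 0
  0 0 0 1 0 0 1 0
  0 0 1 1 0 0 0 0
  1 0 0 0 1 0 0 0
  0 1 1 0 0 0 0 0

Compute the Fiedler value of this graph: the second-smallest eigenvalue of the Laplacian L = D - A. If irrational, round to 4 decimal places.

0.5858

With the vertex order [a, b, c, d, e, f, g, h], the degrees are [2, 2, 2, 2, 2, 2, 2, 2], giving D = diag(2, 2, 2, 2, 2, 2, 2, 2) and L = D - A. The smallest Laplacian eigenvalue is always 0. The next one, lambda_2 = 0.5858, measures how hard the graph is to disconnect: larger values mean better connectivity. The largest eigenvalue, 4, is at most the vertex count 8.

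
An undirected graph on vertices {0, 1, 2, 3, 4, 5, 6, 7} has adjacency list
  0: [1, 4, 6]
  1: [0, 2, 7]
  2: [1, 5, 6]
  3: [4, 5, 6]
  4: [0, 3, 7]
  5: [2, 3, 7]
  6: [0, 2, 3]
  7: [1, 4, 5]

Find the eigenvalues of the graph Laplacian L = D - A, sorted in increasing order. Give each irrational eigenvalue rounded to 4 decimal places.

[0, 2, 2, 2, 4, 4, 4, 6]

Reading degrees in the order [0, 1, 2, 3, 4, 5, 6, 7] gives [3, 3, 3, 3, 3, 3, 3, 3]; set D = diag(3, 3, 3, 3, 3, 3, 3, 3) and form L = D - A. L is symmetric positive semidefinite, so every eigenvalue is real and nonnegative. The single zero eigenvalue shows the graph is connected. By the matrix-tree theorem the graph has (1/8) * product of the nonzero eigenvalues = 384 spanning trees.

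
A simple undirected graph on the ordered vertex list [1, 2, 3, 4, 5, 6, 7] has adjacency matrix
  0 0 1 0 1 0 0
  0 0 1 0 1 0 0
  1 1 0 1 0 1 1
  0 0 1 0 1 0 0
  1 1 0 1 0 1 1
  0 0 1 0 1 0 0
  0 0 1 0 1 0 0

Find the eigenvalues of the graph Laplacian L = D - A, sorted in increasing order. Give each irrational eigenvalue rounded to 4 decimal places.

With the vertex order [1, 2, 3, 4, 5, 6, 7], the degrees are [2, 2, 5, 2, 5, 2, 2], giving D = diag(2, 2, 5, 2, 5, 2, 2) and L = D - A. Diagonalising L (or applying a numerical eigensolver to the 7x7 matrix) gives the spectrum above. The single zero eigenvalue shows the graph is connected. By the matrix-tree theorem the graph has (1/7) * product of the nonzero eigenvalues = 80 spanning trees. The largest eigenvalue, 7, is at most the vertex count 7.

[0, 2, 2, 2, 2, 5, 7]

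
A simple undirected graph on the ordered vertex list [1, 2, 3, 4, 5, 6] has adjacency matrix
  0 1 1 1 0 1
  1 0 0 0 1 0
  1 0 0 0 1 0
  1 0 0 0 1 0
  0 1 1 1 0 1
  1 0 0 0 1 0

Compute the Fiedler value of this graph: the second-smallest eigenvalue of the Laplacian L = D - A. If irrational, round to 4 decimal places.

With the vertex order [1, 2, 3, 4, 5, 6], the degrees are [4, 2, 2, 2, 4, 2], giving D = diag(4, 2, 2, 2, 4, 2) and L = D - A. The sorted Laplacian eigenvalues are [0, 2, 2, 2, 4, 6]; the algebraic connectivity is the second entry, 2.

2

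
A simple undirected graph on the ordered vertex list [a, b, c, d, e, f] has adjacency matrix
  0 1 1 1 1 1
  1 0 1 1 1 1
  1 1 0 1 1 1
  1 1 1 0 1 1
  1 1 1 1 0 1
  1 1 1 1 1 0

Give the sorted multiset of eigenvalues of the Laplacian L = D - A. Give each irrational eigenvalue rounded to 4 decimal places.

[0, 6, 6, 6, 6, 6]

With the vertex order [a, b, c, d, e, f], the degrees are [5, 5, 5, 5, 5, 5], giving D = diag(5, 5, 5, 5, 5, 5) and L = D - A. Since every row of L sums to 0, the all-ones vector is in the kernel and 0 is an eigenvalue. The largest eigenvalue, 6, is at most the vertex count 6.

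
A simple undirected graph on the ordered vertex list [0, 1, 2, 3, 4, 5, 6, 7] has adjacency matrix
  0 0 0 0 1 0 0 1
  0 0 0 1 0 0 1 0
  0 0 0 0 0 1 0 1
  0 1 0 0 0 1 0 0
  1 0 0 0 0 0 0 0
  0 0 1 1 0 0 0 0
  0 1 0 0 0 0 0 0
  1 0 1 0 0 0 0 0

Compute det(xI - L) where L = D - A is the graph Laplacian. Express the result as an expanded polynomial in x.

Reading degrees in the order [0, 1, 2, 3, 4, 5, 6, 7] gives [2, 2, 2, 2, 1, 2, 1, 2]; set D = diag(2, 2, 2, 2, 1, 2, 1, 2) and form L = D - A. Computing det(xI - L) by cofactor expansion (or equivalently via sum-over-permutations) gives x^8 - 14x^7 + 78x^6 - 220x^5 + 330x^4 - 252x^3 + 84x^2 - 8x. The coefficient of x^7 equals -trace(L) = -14, matching the sum of degrees. The eigenvalues sum to 14, which equals trace(L) = 2|E|. The largest eigenvalue, 3.8478, is at most the vertex count 8.

x^8 - 14x^7 + 78x^6 - 220x^5 + 330x^4 - 252x^3 + 84x^2 - 8x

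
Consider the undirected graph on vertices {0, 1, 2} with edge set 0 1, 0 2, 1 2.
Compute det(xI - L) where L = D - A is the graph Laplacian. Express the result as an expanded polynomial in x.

x^3 - 6x^2 + 9x

With the vertex order [0, 1, 2], the degrees are [2, 2, 2], giving D = diag(2, 2, 2) and L = D - A. The eigenvalues of L are [0, 3, 3]; the characteristic polynomial is the product of (x - lambda_i), which multiplies out to x^3 - 6x^2 + 9x. The coefficient of x^2 equals -trace(L) = -6, matching the sum of degrees. There is one zero in the spectrum, matching the 1 component. The eigenvalues sum to 6, which equals trace(L) = 2|E|.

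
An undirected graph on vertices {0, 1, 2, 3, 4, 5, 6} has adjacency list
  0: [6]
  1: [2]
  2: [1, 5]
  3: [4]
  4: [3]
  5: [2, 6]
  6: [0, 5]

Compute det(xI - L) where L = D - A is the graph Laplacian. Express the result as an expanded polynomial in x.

x^7 - 10x^6 + 37x^5 - 62x^4 + 45x^3 - 10x^2

Each diagonal entry of L is the vertex degree and each off-diagonal entry is -1 where an edge is present, 0 otherwise; in the order [0, 1, 2, 3, 4, 5, 6] the diagonal is [1, 1, 2, 1, 1, 2, 2]. Computing det(xI - L) by cofactor expansion (or equivalently via sum-over-permutations) gives x^7 - 10x^6 + 37x^5 - 62x^4 + 45x^3 - 10x^2. The constant term is 0 because L is singular (the all-ones vector lies in its kernel).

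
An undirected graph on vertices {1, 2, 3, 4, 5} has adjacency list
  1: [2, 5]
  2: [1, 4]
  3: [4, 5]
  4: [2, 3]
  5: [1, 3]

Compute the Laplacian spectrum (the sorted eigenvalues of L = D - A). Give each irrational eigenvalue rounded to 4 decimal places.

Each diagonal entry of L is the vertex degree and each off-diagonal entry is -1 where an edge is present, 0 otherwise; in the order [1, 2, 3, 4, 5] the diagonal is [2, 2, 2, 2, 2]. The multiplicity of 0 as a Laplacian eigenvalue equals the number of connected components. The largest eigenvalue, 3.6180, is at most the vertex count 5.

[0, 1.3820, 1.3820, 3.6180, 3.6180]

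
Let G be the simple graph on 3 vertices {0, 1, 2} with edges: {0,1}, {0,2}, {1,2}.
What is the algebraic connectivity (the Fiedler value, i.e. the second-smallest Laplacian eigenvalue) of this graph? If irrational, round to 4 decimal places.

3

Reading degrees in the order [0, 1, 2] gives [2, 2, 2]; set D = diag(2, 2, 2) and form L = D - A. Computing the eigenvalues of L and sorting gives [0, 3, 3]. The Fiedler value lambda_2 = 3 is strictly positive, so the graph is connected. By the matrix-tree theorem the graph has (1/3) * product of the nonzero eigenvalues = 3 spanning trees. There is one zero in the spectrum, matching the 1 component.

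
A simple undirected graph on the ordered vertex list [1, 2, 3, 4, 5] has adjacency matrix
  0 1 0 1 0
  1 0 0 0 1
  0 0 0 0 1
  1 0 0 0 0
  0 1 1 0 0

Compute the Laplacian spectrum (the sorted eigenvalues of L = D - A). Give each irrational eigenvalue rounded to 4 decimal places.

Each diagonal entry of L is the vertex degree and each off-diagonal entry is -1 where an edge is present, 0 otherwise; in the order [1, 2, 3, 4, 5] the diagonal is [2, 2, 1, 1, 2]. Diagonalising L (or applying a numerical eigensolver to the 5x5 matrix) gives the spectrum above.

[0, 0.3820, 1.3820, 2.6180, 3.6180]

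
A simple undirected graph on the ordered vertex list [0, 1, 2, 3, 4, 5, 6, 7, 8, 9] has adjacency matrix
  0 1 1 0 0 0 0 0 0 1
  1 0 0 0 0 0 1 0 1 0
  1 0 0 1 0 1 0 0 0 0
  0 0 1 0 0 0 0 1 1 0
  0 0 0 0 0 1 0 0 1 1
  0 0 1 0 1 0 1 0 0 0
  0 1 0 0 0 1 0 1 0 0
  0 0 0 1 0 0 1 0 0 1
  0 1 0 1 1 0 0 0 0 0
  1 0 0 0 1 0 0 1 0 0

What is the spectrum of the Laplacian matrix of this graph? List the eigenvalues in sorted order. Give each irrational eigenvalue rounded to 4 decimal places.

Each diagonal entry of L is the vertex degree and each off-diagonal entry is -1 where an edge is present, 0 otherwise; in the order [0, 1, 2, 3, 4, 5, 6, 7, 8, 9] the diagonal is [3, 3, 3, 3, 3, 3, 3, 3, 3, 3]. L is symmetric positive semidefinite, so every eigenvalue is real and nonnegative. The single zero eigenvalue shows the graph is connected.

[0, 2, 2, 2, 2, 2, 5, 5, 5, 5]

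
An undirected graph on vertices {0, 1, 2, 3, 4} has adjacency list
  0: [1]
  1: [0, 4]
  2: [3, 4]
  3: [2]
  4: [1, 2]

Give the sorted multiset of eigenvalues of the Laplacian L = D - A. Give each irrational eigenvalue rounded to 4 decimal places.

With the vertex order [0, 1, 2, 3, 4], the degrees are [1, 2, 2, 1, 2], giving D = diag(1, 2, 2, 1, 2) and L = D - A. L is symmetric positive semidefinite, so every eigenvalue is real and nonnegative. The single zero eigenvalue shows the graph is connected. The eigenvalues sum to 8, which equals trace(L) = 2|E|.

[0, 0.3820, 1.3820, 2.6180, 3.6180]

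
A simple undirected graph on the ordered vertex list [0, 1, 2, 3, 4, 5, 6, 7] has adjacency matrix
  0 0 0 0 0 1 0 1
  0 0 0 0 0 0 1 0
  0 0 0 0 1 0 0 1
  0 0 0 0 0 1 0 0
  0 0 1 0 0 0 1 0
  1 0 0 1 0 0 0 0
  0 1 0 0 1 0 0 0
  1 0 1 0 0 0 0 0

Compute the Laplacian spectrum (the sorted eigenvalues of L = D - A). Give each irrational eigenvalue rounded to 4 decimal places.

Reading degrees in the order [0, 1, 2, 3, 4, 5, 6, 7] gives [2, 1, 2, 1, 2, 2, 2, 2]; set D = diag(2, 1, 2, 1, 2, 2, 2, 2) and form L = D - A. Diagonalising L (or applying a numerical eigensolver to the 8x8 matrix) gives the spectrum above. The eigenvalues sum to 14, which equals trace(L) = 2|E|. There is one zero in the spectrum, matching the 1 component.

[0, 0.1522, 0.5858, 1.2346, 2, 2.7654, 3.4142, 3.8478]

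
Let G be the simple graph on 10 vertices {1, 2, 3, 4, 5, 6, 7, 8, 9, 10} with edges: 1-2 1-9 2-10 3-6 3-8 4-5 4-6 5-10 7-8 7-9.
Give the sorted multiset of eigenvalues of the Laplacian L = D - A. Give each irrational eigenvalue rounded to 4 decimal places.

[0, 0.3820, 0.3820, 1.3820, 1.3820, 2.6180, 2.6180, 3.6180, 3.6180, 4]

Reading degrees in the order [1, 2, 3, 4, 5, 6, 7, 8, 9, 10] gives [2, 2, 2, 2, 2, 2, 2, 2, 2, 2]; set D = diag(2, 2, 2, 2, 2, 2, 2, 2, 2, 2) and form L = D - A. The multiplicity of 0 as a Laplacian eigenvalue equals the number of connected components. By the matrix-tree theorem the graph has (1/10) * product of the nonzero eigenvalues = 10 spanning trees. The largest eigenvalue, 4, is at most the vertex count 10.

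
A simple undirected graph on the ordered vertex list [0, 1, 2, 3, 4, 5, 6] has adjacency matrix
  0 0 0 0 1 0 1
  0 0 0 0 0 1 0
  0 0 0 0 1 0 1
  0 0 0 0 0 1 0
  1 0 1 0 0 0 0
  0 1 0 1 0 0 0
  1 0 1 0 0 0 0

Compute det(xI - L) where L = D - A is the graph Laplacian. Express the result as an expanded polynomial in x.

x^7 - 12x^6 + 55x^5 - 120x^4 + 124x^3 - 48x^2

Reading degrees in the order [0, 1, 2, 3, 4, 5, 6] gives [2, 1, 2, 1, 2, 2, 2]; set D = diag(2, 1, 2, 1, 2, 2, 2) and form L = D - A. Computing det(xI - L) by cofactor expansion (or equivalently via sum-over-permutations) gives x^7 - 12x^6 + 55x^5 - 120x^4 + 124x^3 - 48x^2. The constant term is 0 because L is singular (the all-ones vector lies in its kernel). The largest eigenvalue, 4, is at most the vertex count 7.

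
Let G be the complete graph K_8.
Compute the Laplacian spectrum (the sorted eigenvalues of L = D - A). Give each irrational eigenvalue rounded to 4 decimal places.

[0, 8, 8, 8, 8, 8, 8, 8]

The graph has 8 vertices and degree multiset [7, 7, 7, 7, 7, 7, 7, 7]; D is the diagonal matrix of degrees and L = D - A. Since every row of L sums to 0, the all-ones vector is in the kernel and 0 is an eigenvalue. The single zero eigenvalue shows the graph is connected. By the matrix-tree theorem the graph has (1/8) * product of the nonzero eigenvalues = 262144 spanning trees.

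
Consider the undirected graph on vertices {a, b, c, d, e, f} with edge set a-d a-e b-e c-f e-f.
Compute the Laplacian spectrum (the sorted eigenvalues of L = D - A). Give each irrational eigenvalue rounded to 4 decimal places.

With the vertex order [a, b, c, d, e, f], the degrees are [2, 1, 1, 1, 3, 2], giving D = diag(2, 1, 1, 1, 3, 2) and L = D - A. Since every row of L sums to 0, the all-ones vector is in the kernel and 0 is an eigenvalue. The single zero eigenvalue shows the graph is connected. By the matrix-tree theorem the graph has (1/6) * product of the nonzero eigenvalues = 1 spanning tree. The largest eigenvalue, 4.3028, is at most the vertex count 6.

[0, 0.3820, 0.6972, 2, 2.6180, 4.3028]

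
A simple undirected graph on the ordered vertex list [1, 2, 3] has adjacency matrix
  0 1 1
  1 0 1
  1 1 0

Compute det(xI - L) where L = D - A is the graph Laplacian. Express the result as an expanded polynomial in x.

Reading degrees in the order [1, 2, 3] gives [2, 2, 2]; set D = diag(2, 2, 2) and form L = D - A. L has integer entries, so p(x) = det(xI - L) has integer coefficients. Expanding the determinant yields x^3 - 6x^2 + 9x. The constant term is 0 because L is singular (the all-ones vector lies in its kernel). By the matrix-tree theorem the graph has (1/3) * product of the nonzero eigenvalues = 3 spanning trees.

x^3 - 6x^2 + 9x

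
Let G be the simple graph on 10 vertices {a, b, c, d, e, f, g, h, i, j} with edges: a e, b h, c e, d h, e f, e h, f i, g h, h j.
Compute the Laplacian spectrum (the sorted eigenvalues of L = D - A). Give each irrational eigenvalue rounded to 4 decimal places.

[0, 0.2592, 0.5749, 1, 1, 1, 1, 2.3791, 4.4541, 6.3327]

Each diagonal entry of L is the vertex degree and each off-diagonal entry is -1 where an edge is present, 0 otherwise; in the order [a, b, c, d, e, f, g, h, i, j] the diagonal is [1, 1, 1, 1, 4, 2, 1, 5, 1, 1]. Since every row of L sums to 0, the all-ones vector is in the kernel and 0 is an eigenvalue. The largest eigenvalue, 6.3327, is at most the vertex count 10.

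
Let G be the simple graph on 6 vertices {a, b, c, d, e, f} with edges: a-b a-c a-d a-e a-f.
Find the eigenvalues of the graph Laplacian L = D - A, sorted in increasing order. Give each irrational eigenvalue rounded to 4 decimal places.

[0, 1, 1, 1, 1, 6]

Each diagonal entry of L is the vertex degree and each off-diagonal entry is -1 where an edge is present, 0 otherwise; in the order [a, b, c, d, e, f] the diagonal is [5, 1, 1, 1, 1, 1]. The multiplicity of 0 as a Laplacian eigenvalue equals the number of connected components. The largest eigenvalue, 6, is at most the vertex count 6.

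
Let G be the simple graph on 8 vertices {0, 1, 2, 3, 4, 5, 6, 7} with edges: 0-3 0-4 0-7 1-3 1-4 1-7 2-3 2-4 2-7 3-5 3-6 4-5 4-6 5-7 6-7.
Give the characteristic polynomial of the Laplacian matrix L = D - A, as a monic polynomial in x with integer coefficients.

x^8 - 30x^7 + 375x^6 - 2540x^5 + 10095x^4 - 23598x^3 + 30105x^2 - 16200x

Each diagonal entry of L is the vertex degree and each off-diagonal entry is -1 where an edge is present, 0 otherwise; in the order [0, 1, 2, 3, 4, 5, 6, 7] the diagonal is [3, 3, 3, 5, 5, 3, 3, 5]. Computing det(xI - L) by cofactor expansion (or equivalently via sum-over-permutations) gives x^8 - 30x^7 + 375x^6 - 2540x^5 + 10095x^4 - 23598x^3 + 30105x^2 - 16200x. The coefficient of x^7 equals -trace(L) = -30, matching the sum of degrees. The eigenvalues sum to 30, which equals trace(L) = 2|E|. By the matrix-tree theorem the graph has (1/8) * product of the nonzero eigenvalues = 2025 spanning trees.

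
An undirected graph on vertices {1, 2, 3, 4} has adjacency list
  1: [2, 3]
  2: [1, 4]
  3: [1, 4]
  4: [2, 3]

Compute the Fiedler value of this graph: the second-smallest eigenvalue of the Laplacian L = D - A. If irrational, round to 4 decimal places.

2

With the vertex order [1, 2, 3, 4], the degrees are [2, 2, 2, 2], giving D = diag(2, 2, 2, 2) and L = D - A. The sorted Laplacian eigenvalues are [0, 2, 2, 4]; the algebraic connectivity is the second entry, 2. There is one zero in the spectrum, matching the 1 component.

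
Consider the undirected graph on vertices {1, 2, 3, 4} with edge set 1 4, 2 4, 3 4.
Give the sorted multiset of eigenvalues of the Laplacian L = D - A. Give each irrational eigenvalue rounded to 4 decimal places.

With the vertex order [1, 2, 3, 4], the degrees are [1, 1, 1, 3], giving D = diag(1, 1, 1, 3) and L = D - A. The multiplicity of 0 as a Laplacian eigenvalue equals the number of connected components. There is one zero in the spectrum, matching the 1 component. By the matrix-tree theorem the graph has (1/4) * product of the nonzero eigenvalues = 1 spanning tree.

[0, 1, 1, 4]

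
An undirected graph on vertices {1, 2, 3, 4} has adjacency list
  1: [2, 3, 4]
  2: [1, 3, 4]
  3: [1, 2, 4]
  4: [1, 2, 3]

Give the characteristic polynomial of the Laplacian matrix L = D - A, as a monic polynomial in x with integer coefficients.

x^4 - 12x^3 + 48x^2 - 64x

Each diagonal entry of L is the vertex degree and each off-diagonal entry is -1 where an edge is present, 0 otherwise; in the order [1, 2, 3, 4] the diagonal is [3, 3, 3, 3]. Computing det(xI - L) by cofactor expansion (or equivalently via sum-over-permutations) gives x^4 - 12x^3 + 48x^2 - 64x. The constant term is 0 because L is singular (the all-ones vector lies in its kernel). By the matrix-tree theorem the graph has (1/4) * product of the nonzero eigenvalues = 16 spanning trees.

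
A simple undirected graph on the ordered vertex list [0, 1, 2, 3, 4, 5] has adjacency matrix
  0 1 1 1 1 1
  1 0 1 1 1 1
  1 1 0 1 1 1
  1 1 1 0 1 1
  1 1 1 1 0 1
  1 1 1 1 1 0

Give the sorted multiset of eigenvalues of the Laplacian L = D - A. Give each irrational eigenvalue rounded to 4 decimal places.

[0, 6, 6, 6, 6, 6]

Each diagonal entry of L is the vertex degree and each off-diagonal entry is -1 where an edge is present, 0 otherwise; in the order [0, 1, 2, 3, 4, 5] the diagonal is [5, 5, 5, 5, 5, 5]. Diagonalising L (or applying a numerical eigensolver to the 6x6 matrix) gives the spectrum above. The single zero eigenvalue shows the graph is connected. The largest eigenvalue, 6, is at most the vertex count 6.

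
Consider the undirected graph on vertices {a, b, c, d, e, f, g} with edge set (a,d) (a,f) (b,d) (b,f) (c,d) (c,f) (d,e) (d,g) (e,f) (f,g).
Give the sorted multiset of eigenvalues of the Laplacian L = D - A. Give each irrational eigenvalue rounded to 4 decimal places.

With the vertex order [a, b, c, d, e, f, g], the degrees are [2, 2, 2, 5, 2, 5, 2], giving D = diag(2, 2, 2, 5, 2, 5, 2) and L = D - A. Since every row of L sums to 0, the all-ones vector is in the kernel and 0 is an eigenvalue. The single zero eigenvalue shows the graph is connected. The largest eigenvalue, 7, is at most the vertex count 7.

[0, 2, 2, 2, 2, 5, 7]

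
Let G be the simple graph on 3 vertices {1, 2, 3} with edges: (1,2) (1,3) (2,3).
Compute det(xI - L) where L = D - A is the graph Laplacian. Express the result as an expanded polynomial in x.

x^3 - 6x^2 + 9x

Each diagonal entry of L is the vertex degree and each off-diagonal entry is -1 where an edge is present, 0 otherwise; in the order [1, 2, 3] the diagonal is [2, 2, 2]. Computing det(xI - L) by cofactor expansion (or equivalently via sum-over-permutations) gives x^3 - 6x^2 + 9x. Since p(0) = det(-L) = 0, x divides p(x). There is one zero in the spectrum, matching the 1 component.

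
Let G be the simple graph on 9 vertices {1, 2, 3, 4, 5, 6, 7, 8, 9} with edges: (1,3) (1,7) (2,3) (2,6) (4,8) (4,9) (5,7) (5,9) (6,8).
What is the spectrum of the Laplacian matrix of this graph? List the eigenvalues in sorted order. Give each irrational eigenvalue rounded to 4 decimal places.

[0, 0.4679, 0.4679, 1.6527, 1.6527, 3, 3, 3.8794, 3.8794]

With the vertex order [1, 2, 3, 4, 5, 6, 7, 8, 9], the degrees are [2, 2, 2, 2, 2, 2, 2, 2, 2], giving D = diag(2, 2, 2, 2, 2, 2, 2, 2, 2) and L = D - A. Since every row of L sums to 0, the all-ones vector is in the kernel and 0 is an eigenvalue. The single zero eigenvalue shows the graph is connected. The eigenvalues sum to 18, which equals trace(L) = 2|E|. The largest eigenvalue, 3.8794, is at most the vertex count 9.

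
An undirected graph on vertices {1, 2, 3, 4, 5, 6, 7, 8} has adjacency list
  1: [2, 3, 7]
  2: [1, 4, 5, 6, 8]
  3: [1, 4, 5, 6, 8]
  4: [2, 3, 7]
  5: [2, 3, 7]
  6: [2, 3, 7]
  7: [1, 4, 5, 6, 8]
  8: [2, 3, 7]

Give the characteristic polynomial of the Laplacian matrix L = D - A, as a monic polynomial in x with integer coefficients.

Reading degrees in the order [1, 2, 3, 4, 5, 6, 7, 8] gives [3, 5, 5, 3, 3, 3, 5, 3]; set D = diag(3, 5, 5, 3, 3, 3, 5, 3) and form L = D - A. Computing det(xI - L) by cofactor expansion (or equivalently via sum-over-permutations) gives x^8 - 30x^7 + 375x^6 - 2540x^5 + 10095x^4 - 23598x^3 + 30105x^2 - 16200x. Since p(0) = det(-L) = 0, x divides p(x). The largest eigenvalue, 8, is at most the vertex count 8.

x^8 - 30x^7 + 375x^6 - 2540x^5 + 10095x^4 - 23598x^3 + 30105x^2 - 16200x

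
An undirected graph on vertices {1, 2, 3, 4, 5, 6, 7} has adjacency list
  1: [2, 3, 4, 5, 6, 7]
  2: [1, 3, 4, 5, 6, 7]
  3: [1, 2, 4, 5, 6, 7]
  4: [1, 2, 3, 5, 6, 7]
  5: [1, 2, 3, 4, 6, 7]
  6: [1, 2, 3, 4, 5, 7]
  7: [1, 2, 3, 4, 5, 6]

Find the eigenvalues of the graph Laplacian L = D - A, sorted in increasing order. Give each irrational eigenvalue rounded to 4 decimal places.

With the vertex order [1, 2, 3, 4, 5, 6, 7], the degrees are [6, 6, 6, 6, 6, 6, 6], giving D = diag(6, 6, 6, 6, 6, 6, 6) and L = D - A. Diagonalising L (or applying a numerical eigensolver to the 7x7 matrix) gives the spectrum above. The single zero eigenvalue shows the graph is connected.

[0, 7, 7, 7, 7, 7, 7]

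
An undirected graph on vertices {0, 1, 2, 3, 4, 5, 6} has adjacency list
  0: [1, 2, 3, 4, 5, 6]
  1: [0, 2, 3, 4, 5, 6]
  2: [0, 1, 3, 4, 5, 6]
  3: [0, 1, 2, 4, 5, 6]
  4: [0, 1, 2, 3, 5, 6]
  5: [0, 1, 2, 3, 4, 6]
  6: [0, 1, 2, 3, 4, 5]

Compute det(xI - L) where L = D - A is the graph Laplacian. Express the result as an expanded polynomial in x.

With the vertex order [0, 1, 2, 3, 4, 5, 6], the degrees are [6, 6, 6, 6, 6, 6, 6], giving D = diag(6, 6, 6, 6, 6, 6, 6) and L = D - A. Computing det(xI - L) by cofactor expansion (or equivalently via sum-over-permutations) gives x^7 - 42x^6 + 735x^5 - 6860x^4 + 36015x^3 - 100842x^2 + 117649x. Since p(0) = det(-L) = 0, x divides p(x). The largest eigenvalue, 7, is at most the vertex count 7.

x^7 - 42x^6 + 735x^5 - 6860x^4 + 36015x^3 - 100842x^2 + 117649x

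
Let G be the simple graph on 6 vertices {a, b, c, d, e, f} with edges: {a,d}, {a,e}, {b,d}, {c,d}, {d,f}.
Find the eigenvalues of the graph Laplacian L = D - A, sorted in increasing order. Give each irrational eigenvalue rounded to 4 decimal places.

[0, 0.4859, 1, 1, 2.4280, 5.0861]

Each diagonal entry of L is the vertex degree and each off-diagonal entry is -1 where an edge is present, 0 otherwise; in the order [a, b, c, d, e, f] the diagonal is [2, 1, 1, 4, 1, 1]. The multiplicity of 0 as a Laplacian eigenvalue equals the number of connected components. There is one zero in the spectrum, matching the 1 component.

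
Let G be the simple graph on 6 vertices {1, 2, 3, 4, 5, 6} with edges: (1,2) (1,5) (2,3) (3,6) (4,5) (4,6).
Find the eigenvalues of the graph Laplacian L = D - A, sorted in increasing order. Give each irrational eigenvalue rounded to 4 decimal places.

[0, 1, 1, 3, 3, 4]

With the vertex order [1, 2, 3, 4, 5, 6], the degrees are [2, 2, 2, 2, 2, 2], giving D = diag(2, 2, 2, 2, 2, 2) and L = D - A. L is symmetric positive semidefinite, so every eigenvalue is real and nonnegative. The eigenvalues sum to 12, which equals trace(L) = 2|E|. The largest eigenvalue, 4, is at most the vertex count 6.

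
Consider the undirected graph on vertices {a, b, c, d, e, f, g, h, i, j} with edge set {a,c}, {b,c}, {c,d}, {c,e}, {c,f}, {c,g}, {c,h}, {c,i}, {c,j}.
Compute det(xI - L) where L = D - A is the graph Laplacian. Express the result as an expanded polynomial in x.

With the vertex order [a, b, c, d, e, f, g, h, i, j], the degrees are [1, 1, 9, 1, 1, 1, 1, 1, 1, 1], giving D = diag(1, 1, 9, 1, 1, 1, 1, 1, 1, 1) and L = D - A. The eigenvalues of L are [0, 1, 1, 1, 1, 1, 1, 1, 1, 10]; the characteristic polynomial is the product of (x - lambda_i), which multiplies out to x^10 - 18x^9 + 108x^8 - 336x^7 + 630x^6 - 756x^5 + 588x^4 - 288x^3 + 81x^2 - 10x. The constant term is 0 because L is singular (the all-ones vector lies in its kernel).

x^10 - 18x^9 + 108x^8 - 336x^7 + 630x^6 - 756x^5 + 588x^4 - 288x^3 + 81x^2 - 10x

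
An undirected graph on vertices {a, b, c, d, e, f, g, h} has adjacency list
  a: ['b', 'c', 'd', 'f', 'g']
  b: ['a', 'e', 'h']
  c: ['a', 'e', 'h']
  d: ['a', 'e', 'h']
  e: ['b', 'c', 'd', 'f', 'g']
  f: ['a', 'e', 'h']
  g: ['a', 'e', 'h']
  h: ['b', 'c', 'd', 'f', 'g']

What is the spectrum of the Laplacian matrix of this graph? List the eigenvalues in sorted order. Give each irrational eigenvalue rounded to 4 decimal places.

[0, 3, 3, 3, 3, 5, 5, 8]

Each diagonal entry of L is the vertex degree and each off-diagonal entry is -1 where an edge is present, 0 otherwise; in the order [a, b, c, d, e, f, g, h] the diagonal is [5, 3, 3, 3, 5, 3, 3, 5]. L is symmetric positive semidefinite, so every eigenvalue is real and nonnegative. The single zero eigenvalue shows the graph is connected. The eigenvalues sum to 30, which equals trace(L) = 2|E|. By the matrix-tree theorem the graph has (1/8) * product of the nonzero eigenvalues = 2025 spanning trees.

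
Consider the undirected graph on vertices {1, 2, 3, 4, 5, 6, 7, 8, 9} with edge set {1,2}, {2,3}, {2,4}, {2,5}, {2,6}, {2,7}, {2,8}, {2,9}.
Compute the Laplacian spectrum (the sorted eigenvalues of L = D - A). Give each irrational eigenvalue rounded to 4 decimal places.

Each diagonal entry of L is the vertex degree and each off-diagonal entry is -1 where an edge is present, 0 otherwise; in the order [1, 2, 3, 4, 5, 6, 7, 8, 9] the diagonal is [1, 8, 1, 1, 1, 1, 1, 1, 1]. L is symmetric positive semidefinite, so every eigenvalue is real and nonnegative. The single zero eigenvalue shows the graph is connected. By the matrix-tree theorem the graph has (1/9) * product of the nonzero eigenvalues = 1 spanning tree.

[0, 1, 1, 1, 1, 1, 1, 1, 9]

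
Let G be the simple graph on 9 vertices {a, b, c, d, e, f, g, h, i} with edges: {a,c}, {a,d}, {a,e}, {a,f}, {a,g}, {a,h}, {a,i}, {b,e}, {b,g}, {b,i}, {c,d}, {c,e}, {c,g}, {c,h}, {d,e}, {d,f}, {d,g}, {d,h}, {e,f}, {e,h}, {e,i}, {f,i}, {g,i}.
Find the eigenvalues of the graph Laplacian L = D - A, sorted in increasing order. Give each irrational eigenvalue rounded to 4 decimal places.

Each diagonal entry of L is the vertex degree and each off-diagonal entry is -1 where an edge is present, 0 otherwise; in the order [a, b, c, d, e, f, g, h, i] the diagonal is [7, 3, 5, 6, 7, 4, 5, 4, 5]. The multiplicity of 0 as a Laplacian eigenvalue equals the number of connected components. By the matrix-tree theorem the graph has (1/9) * product of the nonzero eigenvalues = 74850 spanning trees. There is one zero in the spectrum, matching the 1 component.

[0, 2.4841, 3.5029, 4.5976, 5.6086, 6.2218, 7.1522, 8.0158, 8.4171]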